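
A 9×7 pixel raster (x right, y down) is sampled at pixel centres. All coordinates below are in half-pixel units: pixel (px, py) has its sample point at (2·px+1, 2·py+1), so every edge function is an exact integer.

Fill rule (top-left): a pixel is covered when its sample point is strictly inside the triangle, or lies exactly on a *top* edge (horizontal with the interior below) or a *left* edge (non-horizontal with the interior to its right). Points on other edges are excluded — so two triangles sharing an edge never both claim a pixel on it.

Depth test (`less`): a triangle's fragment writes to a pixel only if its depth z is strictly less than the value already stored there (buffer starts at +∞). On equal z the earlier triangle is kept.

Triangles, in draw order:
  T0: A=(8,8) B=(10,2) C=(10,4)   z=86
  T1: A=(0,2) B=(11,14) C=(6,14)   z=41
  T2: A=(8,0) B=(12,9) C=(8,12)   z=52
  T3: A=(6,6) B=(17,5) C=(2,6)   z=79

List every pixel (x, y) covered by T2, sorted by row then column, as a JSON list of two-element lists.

T0:
  2·area = 4
  edge (8, 8)→(10, 2): d=(2,-6) top-left  bias=+0
  edge (10, 2)→(10, 4): d=(0,2) right/bottom  bias=-1
  edge (10, 4)→(8, 8): d=(-2,4) right/bottom  bias=-1
    (4,2)@(9, 5): e=[0,2,2] → █  [on edge]
    (5,2)@(11, 5): e=[12,-2,-6] → ·
    (4,3)@(9, 7): e=[4,2,-2] → ·
    (3,5)@(7, 11): e=[0,6,-2] → ·  [on edge]
  covered (1 px):
    · · · · · · · · ·
    · · · · · · · · ·
    · · · · █ · · · ·
    · · · · · · · · ·
    · · · · · · · · ·
    · · · · · · · · ·
    · · · · · · · · ·
T1:
  2·area = 60
  edge (0, 2)→(11, 14): d=(11,12) right/bottom  bias=-1
  edge (11, 14)→(6, 14): d=(-5,0) right/bottom  bias=-1
  edge (6, 14)→(0, 2): d=(-6,-12) top-left  bias=+0
    (1,3)@(3, 7): e=[19,35,6] → █
    (2,3)@(5, 7): e=[-5,35,30] → ·
    (1,4)@(3, 9): e=[41,25,-6] → ·
    (2,4)@(5, 9): e=[17,25,18] → █
    (3,4)@(7, 9): e=[-7,25,42] → ·
    (2,5)@(5, 11): e=[39,15,6] → █
    (3,5)@(7, 11): e=[15,15,30] → █
    (4,5)@(9, 11): e=[-9,15,54] → ·
    (2,6)@(5, 13): e=[61,5,-6] → ·
    (3,6)@(7, 13): e=[37,5,18] → █
    (4,6)@(9, 13): e=[13,5,42] → █
    (5,6)@(11, 13): e=[-11,5,66] → ·
  covered (6 px):
    · · · · · · · · ·
    · · · · · · · · ·
    · · · · · · · · ·
    · █ · · · · · · ·
    · · █ · · · · · ·
    · · █ █ · · · · ·
    · · · █ █ · · · ·
T2:
  2·area = 48
  edge (8, 0)→(12, 9): d=(4,9) right/bottom  bias=-1
  edge (12, 9)→(8, 12): d=(-4,3) right/bottom  bias=-1
  edge (8, 12)→(8, 0): d=(0,-12) top-left  bias=+0
    (4,1)@(9, 3): e=[3,33,12] → █
    (5,1)@(11, 3): e=[-15,27,36] → ·
    (4,2)@(9, 5): e=[11,25,12] → █
    (5,2)@(11, 5): e=[-7,19,36] → ·
    (4,3)@(9, 7): e=[19,17,12] → █
    (5,3)@(11, 7): e=[1,11,36] → █
    (6,3)@(13, 7): e=[-17,5,60] → ·
    (4,4)@(9, 9): e=[27,9,12] → █
    (6,4)@(13, 9): e=[-9,-3,60] → ·
    (4,5)@(9, 11): e=[35,1,12] → █
    (5,5)@(11, 11): e=[17,-5,36] → ·
    (4,6)@(9, 13): e=[43,-7,12] → ·
  covered (7 px):
    · · · · · · · · ·
    · · · · █ · · · ·
    · · · · █ · · · ·
    · · · · █ █ · · ·
    · · · · █ █ · · ·
    · · · · █ · · · ·
    · · · · · · · · ·
T3:
  2·area = 4  (B↔C swapped to make it positive)
  edge (6, 6)→(2, 6): d=(-4,0) right/bottom  bias=-1
  edge (2, 6)→(17, 5): d=(15,-1) top-left  bias=+0
  edge (17, 5)→(6, 6): d=(-11,1) right/bottom  bias=-1
    (8,2)@(17, 5): e=[4,0,0] → ·  [on edge]
  covered (0 px):
    · · · · · · · · ·
    · · · · · · · · ·
    · · · · · · · · ·
    · · · · · · · · ·
    · · · · · · · · ·
    · · · · · · · · ·
    · · · · · · · · ·

Final: [[4,1],[4,2],[4,3],[5,3],[4,4],[5,4],[4,5]]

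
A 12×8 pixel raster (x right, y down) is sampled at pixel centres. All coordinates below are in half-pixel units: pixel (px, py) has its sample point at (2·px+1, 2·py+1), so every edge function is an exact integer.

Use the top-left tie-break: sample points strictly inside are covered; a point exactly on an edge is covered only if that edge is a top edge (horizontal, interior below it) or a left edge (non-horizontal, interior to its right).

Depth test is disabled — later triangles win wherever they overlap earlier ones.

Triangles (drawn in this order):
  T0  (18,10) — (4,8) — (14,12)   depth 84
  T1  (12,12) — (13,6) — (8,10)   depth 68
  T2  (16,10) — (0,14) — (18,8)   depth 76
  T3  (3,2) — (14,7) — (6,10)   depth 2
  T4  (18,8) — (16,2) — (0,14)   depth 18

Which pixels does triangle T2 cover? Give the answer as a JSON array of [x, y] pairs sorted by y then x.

T0:
  2·area = 36  (B↔C swapped to make it positive)
  edge (18, 10)→(14, 12): d=(-4,2) right/bottom  bias=-1
  edge (14, 12)→(4, 8): d=(-10,-4) top-left  bias=+0
  edge (4, 8)→(18, 10): d=(14,2) right/bottom  bias=-1
    (3,4)@(7, 9): e=[26,2,8] → █
    (4,4)@(9, 9): e=[22,10,4] → █
    (5,4)@(11, 9): e=[18,18,0] → ·  [on edge]
    (3,5)@(7, 11): e=[18,-18,36] → ·
    (4,5)@(9, 11): e=[14,-10,32] → ·
    (6,5)@(13, 11): e=[6,6,24] → █
    (7,5)@(15, 11): e=[2,14,20] → █
    (8,5)@(17, 11): e=[-2,22,16] → ·
    (6,6)@(13, 13): e=[-2,-14,52] → ·
    (7,6)@(15, 13): e=[-6,-6,48] → ·
  covered (4 px):
    · · · · · · · · · · · ·
    · · · · · · · · · · · ·
    · · · · · · · · · · · ·
    · · · · · · · · · · · ·
    · · · █ █ · · · · · · ·
    · · · · · · █ █ · · · ·
    · · · · · · · · · · · ·
    · · · · · · · · · · · ·
T1:
  2·area = 26  (B↔C swapped to make it positive)
  edge (12, 12)→(8, 10): d=(-4,-2) top-left  bias=+0
  edge (8, 10)→(13, 6): d=(5,-4) top-left  bias=+0
  edge (13, 6)→(12, 12): d=(-1,6) right/bottom  bias=-1
    (5,4)@(11, 9): e=[10,7,9] → █
    (6,4)@(13, 9): e=[14,15,-3] → ·
    (5,5)@(11, 11): e=[2,17,7] → █
    (6,5)@(13, 11): e=[6,25,-5] → ·
    (5,6)@(11, 13): e=[-6,27,5] → ·
  covered (2 px):
    · · · · · · · · · · · ·
    · · · · · · · · · · · ·
    · · · · · · · · · · · ·
    · · · · · · · · · · · ·
    · · · · · █ · · · · · ·
    · · · · · █ · · · · · ·
    · · · · · · · · · · · ·
    · · · · · · · · · · · ·
T2:
  2·area = 24
  edge (16, 10)→(0, 14): d=(-16,4) right/bottom  bias=-1
  edge (0, 14)→(18, 8): d=(18,-6) top-left  bias=+0
  edge (18, 8)→(16, 10): d=(-2,2) right/bottom  bias=-1
    (11,1)@(23, 3): e=[84,-60,0] → ·  [on edge]
    (10,2)@(21, 5): e=[60,-36,0] → ·  [on edge]
    (9,3)@(19, 7): e=[36,-12,0] → ·  [on edge]
    (10,3)@(21, 7): e=[28,0,-4] → ·  [on edge]
    (7,4)@(15, 9): e=[20,0,4] → █  [on edge]
    (8,4)@(17, 9): e=[12,12,0] → ·  [on edge]
    (4,5)@(9, 11): e=[12,0,12] → █  [on edge]
    (5,5)@(11, 11): e=[4,12,8] → █
    (6,5)@(13, 11): e=[-4,24,4] → ·
    (7,5)@(15, 11): e=[-12,36,0] → ·  [on edge]
    (1,6)@(3, 13): e=[4,0,20] → █  [on edge]
    (2,6)@(5, 13): e=[-4,12,16] → ·
    (6,6)@(13, 13): e=[-36,60,0] → ·  [on edge]
    (5,7)@(11, 15): e=[-60,84,0] → ·  [on edge]
  covered (4 px):
    · · · · · · · · · · · ·
    · · · · · · · · · · · ·
    · · · · · · · · · · · ·
    · · · · · · · · · · · ·
    · · · · · · · █ · · · ·
    · · · · █ █ · · · · · ·
    · █ · · · · · · · · · ·
    · · · · · · · · · · · ·
T3:
  2·area = 73
  edge (3, 2)→(14, 7): d=(11,5) right/bottom  bias=-1
  edge (14, 7)→(6, 10): d=(-8,3) right/bottom  bias=-1
  edge (6, 10)→(3, 2): d=(-3,-8) top-left  bias=+0
    (2,1)@(5, 3): e=[1,59,13] → █
    (3,1)@(7, 3): e=[-9,53,29] → ·
    (2,2)@(5, 5): e=[23,43,7] → █
    (3,2)@(7, 5): e=[13,37,23] → █
    (4,2)@(9, 5): e=[3,31,39] → █
    (5,2)@(11, 5): e=[-7,25,55] → ·
    (2,3)@(5, 7): e=[45,27,1] → █
    (5,3)@(11, 7): e=[15,9,49] → █
    (6,3)@(13, 7): e=[5,3,65] → █
    (7,3)@(15, 7): e=[-5,-3,81] → ·
    (2,4)@(5, 9): e=[67,11,-5] → ·
    (3,4)@(7, 9): e=[57,5,11] → █
  covered (10 px):
    · · · · · · · · · · · ·
    · · █ · · · · · · · · ·
    · · █ █ █ · · · · · · ·
    · · █ █ █ █ █ · · · · ·
    · · · █ · · · · · · · ·
    · · · · · · · · · · · ·
    · · · · · · · · · · · ·
    · · · · · · · · · · · ·
T4:
  2·area = 120  (B↔C swapped to make it positive)
  edge (18, 8)→(0, 14): d=(-18,6) right/bottom  bias=-1
  edge (0, 14)→(16, 2): d=(16,-12) top-left  bias=+0
  edge (16, 2)→(18, 8): d=(2,6) right/bottom  bias=-1
    (7,1)@(15, 3): e=[108,4,8] → █
    (8,1)@(17, 3): e=[96,28,-4] → ·
    (6,2)@(13, 5): e=[84,12,24] → █
    (8,2)@(17, 5): e=[60,60,0] → ·  [on edge]
    (5,3)@(11, 7): e=[60,20,40] → █
    (8,3)@(17, 7): e=[24,92,4] → █
    (9,3)@(19, 7): e=[12,116,-8] → ·
    (10,3)@(21, 7): e=[0,140,-20] → ·  [on edge]
    (3,4)@(7, 9): e=[48,4,68] → █
    (4,4)@(9, 9): e=[36,28,56] → █
    (7,4)@(15, 9): e=[0,100,20] → ·  [on edge]
    (8,4)@(17, 9): e=[-12,124,8] → ·
    (4,5)@(9, 11): e=[0,60,60] → ·  [on edge]
    (9,5)@(19, 11): e=[-60,180,0] → ·  [on edge]
    (1,6)@(3, 13): e=[0,20,100] → ·  [on edge]
  covered (13 px):
    · · · · · · · · · · · ·
    · · · · · · · █ · · · ·
    · · · · · · █ █ · · · ·
    · · · · · █ █ █ █ · · ·
    · · · █ █ █ █ · · · · ·
    · · █ █ · · · · · · · ·
    · · · · · · · · · · · ·
    · · · · · · · · · · · ·

Final: [[7,4],[4,5],[5,5],[1,6]]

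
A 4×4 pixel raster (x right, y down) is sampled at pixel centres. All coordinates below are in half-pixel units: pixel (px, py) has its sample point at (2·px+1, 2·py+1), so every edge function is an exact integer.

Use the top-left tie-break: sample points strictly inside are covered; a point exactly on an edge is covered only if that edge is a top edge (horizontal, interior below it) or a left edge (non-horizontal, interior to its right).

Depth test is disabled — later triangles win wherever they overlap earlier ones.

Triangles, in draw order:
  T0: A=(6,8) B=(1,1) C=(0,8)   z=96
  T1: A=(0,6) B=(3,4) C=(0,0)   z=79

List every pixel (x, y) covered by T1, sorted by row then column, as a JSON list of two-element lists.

T0:
  2·area = 42  (B↔C swapped to make it positive)
  edge (6, 8)→(0, 8): d=(-6,0) right/bottom  bias=-1
  edge (0, 8)→(1, 1): d=(1,-7) top-left  bias=+0
  edge (1, 1)→(6, 8): d=(5,7) right/bottom  bias=-1
    (0,0)@(1, 1): e=[42,0,0] → ·  [on edge]
    (0,1)@(1, 3): e=[30,2,10] → █
    (1,1)@(3, 3): e=[30,16,-4] → ·
    (0,2)@(1, 5): e=[18,4,20] → █
    (1,2)@(3, 5): e=[18,18,6] → █
    (2,2)@(5, 5): e=[18,32,-8] → ·
    (0,3)@(1, 7): e=[6,6,30] → █
    (2,3)@(5, 7): e=[6,34,2] → █
    (3,3)@(7, 7): e=[6,48,-12] → ·
  covered (6 px):
    · · · ·
    █ · · ·
    █ █ · ·
    █ █ █ ·
T1:
  2·area = 18  (B↔C swapped to make it positive)
  edge (0, 6)→(0, 0): d=(0,-6) top-left  bias=+0
  edge (0, 0)→(3, 4): d=(3,4) right/bottom  bias=-1
  edge (3, 4)→(0, 6): d=(-3,2) right/bottom  bias=-1
    (0,1)@(1, 3): e=[6,5,7] → █
    (1,1)@(3, 3): e=[18,-3,3] → ·
    (0,2)@(1, 5): e=[6,11,1] → █
    (1,2)@(3, 5): e=[18,3,-3] → ·
    (0,3)@(1, 7): e=[6,17,-5] → ·
  covered (2 px):
    · · · ·
    █ · · ·
    █ · · ·
    · · · ·

Result: [[0,1],[0,2]]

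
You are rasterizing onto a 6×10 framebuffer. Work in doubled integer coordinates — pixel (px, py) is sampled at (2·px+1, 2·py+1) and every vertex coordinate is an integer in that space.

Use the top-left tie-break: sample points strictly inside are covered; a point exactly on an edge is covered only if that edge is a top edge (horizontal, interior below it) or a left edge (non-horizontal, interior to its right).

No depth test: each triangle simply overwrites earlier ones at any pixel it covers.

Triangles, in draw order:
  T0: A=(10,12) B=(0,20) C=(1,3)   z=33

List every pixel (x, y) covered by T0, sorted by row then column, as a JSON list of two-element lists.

T0:
  2·area = 162
  edge (10, 12)→(0, 20): d=(-10,8) right/bottom  bias=-1
  edge (0, 20)→(1, 3): d=(1,-17) top-left  bias=+0
  edge (1, 3)→(10, 12): d=(9,9) right/bottom  bias=-1
    (0,1)@(1, 3): e=[162,0,0] → .  [on edge]
    (0,2)@(1, 5): e=[142,2,18] → X
    (1,2)@(3, 5): e=[126,36,0] → .  [on edge]
    (0,3)@(1, 7): e=[122,4,36] → X
    (1,3)@(3, 7): e=[106,38,18] → X
    (2,3)@(5, 7): e=[90,72,0] → .  [on edge]
    (0,4)@(1, 9): e=[102,6,54] → X
    (2,4)@(5, 9): e=[70,74,18] → X
    (3,4)@(7, 9): e=[54,108,0] → .  [on edge]
    (0,5)@(1, 11): e=[82,8,72] → X
    (3,5)@(7, 11): e=[34,110,18] → X
    (4,5)@(9, 11): e=[18,144,0] → .  [on edge]
    (5,6)@(11, 13): e=[-18,180,0] → .  [on edge]
  covered (20 px):
    . . . . . .
    . . . . . .
    X . . . . .
    X X . . . .
    X X X . . .
    X X X X . .
    X X X X . .
    X X X . . .
    X X . . . .
    X . . . . .

Answer: [[0,2],[0,3],[1,3],[0,4],[1,4],[2,4],[0,5],[1,5],[2,5],[3,5],[0,6],[1,6],[2,6],[3,6],[0,7],[1,7],[2,7],[0,8],[1,8],[0,9]]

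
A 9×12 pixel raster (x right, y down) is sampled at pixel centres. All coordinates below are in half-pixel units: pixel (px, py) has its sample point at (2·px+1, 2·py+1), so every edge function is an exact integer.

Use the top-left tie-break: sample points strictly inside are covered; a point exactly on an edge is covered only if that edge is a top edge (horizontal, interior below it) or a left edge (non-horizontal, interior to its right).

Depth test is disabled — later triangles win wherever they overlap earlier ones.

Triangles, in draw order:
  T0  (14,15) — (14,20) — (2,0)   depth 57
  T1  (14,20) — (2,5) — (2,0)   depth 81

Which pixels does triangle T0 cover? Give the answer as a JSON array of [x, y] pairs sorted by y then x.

T0:
  2·area = 60
  edge (14, 15)→(14, 20): d=(0,5) right/bottom  bias=-1
  edge (14, 20)→(2, 0): d=(-12,-20) top-left  bias=+0
  edge (2, 0)→(14, 15): d=(12,15) right/bottom  bias=-1
    (2,2)@(5, 5): e=[45,0,15] → X  [on edge]
    (3,2)@(7, 5): e=[35,40,-15] → .
    (2,3)@(5, 7): e=[45,-24,39] → .
    (3,3)@(7, 7): e=[35,16,9] → X
    (4,3)@(9, 7): e=[25,56,-21] → .
    (3,4)@(7, 9): e=[35,-8,33] → .
    (4,4)@(9, 9): e=[25,32,3] → X
    (5,4)@(11, 9): e=[15,72,-27] → .
    (4,5)@(9, 11): e=[25,8,27] → X
    (5,5)@(11, 11): e=[15,48,-3] → .
    (4,6)@(9, 13): e=[25,-16,51] → .
    (5,6)@(11, 13): e=[15,24,21] → X
    (5,7)@(11, 15): e=[15,0,45] → X  [on edge]
  covered (8 px):
    . . . . . . . . .
    . . . . . . . . .
    . . X . . . . . .
    . . . X . . . . .
    . . . . X . . . .
    . . . . X . . . .
    . . . . . X . . .
    . . . . . X X . .
    . . . . . . X . .
    . . . . . . . . .
    . . . . . . . . .
    . . . . . . . . .
T1:
  2·area = 60
  edge (14, 20)→(2, 5): d=(-12,-15) top-left  bias=+0
  edge (2, 5)→(2, 0): d=(0,-5) top-left  bias=+0
  edge (2, 0)→(14, 20): d=(12,20) right/bottom  bias=-1
    (1,1)@(3, 3): e=[39,5,16] → X
    (2,1)@(5, 3): e=[69,15,-24] → .
    (1,2)@(3, 5): e=[15,5,40] → X
    (2,2)@(5, 5): e=[45,15,0] → .  [on edge]
    (1,3)@(3, 7): e=[-9,5,64] → .
    (2,3)@(5, 7): e=[21,15,24] → X
    (3,3)@(7, 7): e=[51,25,-16] → .
    (2,4)@(5, 9): e=[-3,15,48] → .
    (3,4)@(7, 9): e=[27,25,8] → X
    (4,4)@(9, 9): e=[57,35,-32] → .
    (3,5)@(7, 11): e=[3,25,32] → X
    (4,5)@(9, 11): e=[33,35,-8] → .
    (5,7)@(11, 15): e=[15,45,0] → .  [on edge]
  covered (6 px):
    . . . . . . . . .
    . X . . . . . . .
    . X . . . . . . .
    . . X . . . . . .
    . . . X . . . . .
    . . . X . . . . .
    . . . . X . . . .
    . . . . . . . . .
    . . . . . . . . .
    . . . . . . . . .
    . . . . . . . . .
    . . . . . . . . .

Final: [[2,2],[3,3],[4,4],[4,5],[5,6],[5,7],[6,7],[6,8]]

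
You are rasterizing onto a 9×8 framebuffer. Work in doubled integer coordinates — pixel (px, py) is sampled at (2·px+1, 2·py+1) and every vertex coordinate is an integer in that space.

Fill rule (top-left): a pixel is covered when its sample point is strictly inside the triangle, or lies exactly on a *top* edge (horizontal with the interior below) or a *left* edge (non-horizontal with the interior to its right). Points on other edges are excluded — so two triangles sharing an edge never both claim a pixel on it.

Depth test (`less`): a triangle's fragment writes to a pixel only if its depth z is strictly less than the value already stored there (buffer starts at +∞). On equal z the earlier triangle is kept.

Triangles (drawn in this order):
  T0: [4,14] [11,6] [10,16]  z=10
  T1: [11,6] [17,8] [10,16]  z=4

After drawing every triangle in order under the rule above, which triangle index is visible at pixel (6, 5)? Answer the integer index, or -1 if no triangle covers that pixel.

T0:
  2·area = 62
  edge (4, 14)→(11, 6): d=(7,-8) top-left  bias=+0
  edge (11, 6)→(10, 16): d=(-1,10) right/bottom  bias=-1
  edge (10, 16)→(4, 14): d=(-6,-2) top-left  bias=+0
    (4,4)@(9, 9): e=[5,17,40] → █
    (5,4)@(11, 9): e=[21,-3,44] → ·
    (3,5)@(7, 11): e=[3,35,24] → █
    (5,5)@(11, 11): e=[35,-5,32] → ·
    (0,6)@(1, 13): e=[-31,93,0] → ·  [on edge]
    (2,6)@(5, 13): e=[1,53,8] → █
    (5,6)@(11, 13): e=[49,-7,20] → ·
    (2,7)@(5, 15): e=[15,51,-4] → ·
    (3,7)@(7, 15): e=[31,31,0] → █  [on edge]
    (5,7)@(11, 15): e=[63,-9,8] → ·
  covered (8 px):
    · · · · · · · · ·
    · · · · · · · · ·
    · · · · · · · · ·
    · · · · · · · · ·
    · · · · █ · · · ·
    · · · █ █ · · · ·
    · · █ █ █ · · · ·
    · · · █ █ · · · ·
T1:
  2·area = 62
  edge (11, 6)→(17, 8): d=(6,2) right/bottom  bias=-1
  edge (17, 8)→(10, 16): d=(-7,8) right/bottom  bias=-1
  edge (10, 16)→(11, 6): d=(1,-10) top-left  bias=+0
    (5,3)@(11, 7): e=[6,55,1] → █
    (6,3)@(13, 7): e=[2,39,21] → █
    (7,3)@(15, 7): e=[-2,23,41] → ·
    (5,4)@(11, 9): e=[18,41,3] → █
    (7,4)@(15, 9): e=[10,9,43] → █
    (8,4)@(17, 9): e=[6,-7,63] → ·
    (5,5)@(11, 11): e=[30,27,5] → █
    (7,5)@(15, 11): e=[22,-5,45] → ·
    (5,6)@(11, 13): e=[42,13,7] → █
    (6,6)@(13, 13): e=[38,-3,27] → ·
    (5,7)@(11, 15): e=[54,-1,9] → ·
  covered (8 px):
    · · · · · · · · ·
    · · · · · · · · ·
    · · · · · · · · ·
    · · · · · █ █ · ·
    · · · · · █ █ █ ·
    · · · · · █ █ · ·
    · · · · · █ · · ·
    · · · · · · · · ·

Z-buffer (winner per pixel, '.' = empty):
  . . . . . . . . .
  . . . . . . . . .
  . . . . . . . . .
  . . . . . 1 1 . .
  . . . . 0 1 1 1 .
  . . . 0 0 1 1 . .
  . . 0 0 0 1 . . .
  . . . 0 0 . . . .

Answer: 1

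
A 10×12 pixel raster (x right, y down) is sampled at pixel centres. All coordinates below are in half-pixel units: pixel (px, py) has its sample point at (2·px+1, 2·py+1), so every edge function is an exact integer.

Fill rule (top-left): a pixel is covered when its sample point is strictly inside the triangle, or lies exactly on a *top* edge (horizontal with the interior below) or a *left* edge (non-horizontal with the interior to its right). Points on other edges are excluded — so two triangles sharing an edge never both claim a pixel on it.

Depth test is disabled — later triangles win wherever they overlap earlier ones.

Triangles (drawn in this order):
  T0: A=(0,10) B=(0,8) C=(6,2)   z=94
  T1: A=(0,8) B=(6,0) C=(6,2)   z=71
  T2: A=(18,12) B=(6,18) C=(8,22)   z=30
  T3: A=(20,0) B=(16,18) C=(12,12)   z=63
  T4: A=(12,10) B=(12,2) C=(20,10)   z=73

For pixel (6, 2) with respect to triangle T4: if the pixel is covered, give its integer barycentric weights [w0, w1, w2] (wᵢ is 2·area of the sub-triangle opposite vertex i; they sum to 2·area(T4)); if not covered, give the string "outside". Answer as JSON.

T0:
  2·area = 12
  edge (0, 10)→(0, 8): d=(0,-2) top-left  bias=+0
  edge (0, 8)→(6, 2): d=(6,-6) top-left  bias=+0
  edge (6, 2)→(0, 10): d=(-6,8) right/bottom  bias=-1
    (3,0)@(7, 1): e=[14,0,-2] → ·  [on edge]
    (2,1)@(5, 3): e=[10,0,2] → #  [on edge]
    (3,1)@(7, 3): e=[14,12,-14] → ·
    (1,2)@(3, 5): e=[6,0,6] → #  [on edge]
    (2,2)@(5, 5): e=[10,12,-10] → ·
    (0,3)@(1, 7): e=[2,0,10] → #  [on edge]
    (1,3)@(3, 7): e=[6,12,-6] → ·
    (0,4)@(1, 9): e=[2,12,-2] → ·
  covered (3 px):
    · · · · · · · · · ·
    · · # · · · · · · ·
    · # · · · · · · · ·
    # · · · · · · · · ·
    · · · · · · · · · ·
    · · · · · · · · · ·
    · · · · · · · · · ·
    · · · · · · · · · ·
    · · · · · · · · · ·
    · · · · · · · · · ·
    · · · · · · · · · ·
    · · · · · · · · · ·
T1:
  2·area = 12
  edge (0, 8)→(6, 0): d=(6,-8) top-left  bias=+0
  edge (6, 0)→(6, 2): d=(0,2) right/bottom  bias=-1
  edge (6, 2)→(0, 8): d=(-6,6) right/bottom  bias=-1
    (3,0)@(7, 1): e=[14,-2,0] → ·  [on edge]
    (2,1)@(5, 3): e=[10,2,0] → ·  [on edge]
    (1,2)@(3, 5): e=[6,6,0] → ·  [on edge]
    (0,3)@(1, 7): e=[2,10,0] → ·  [on edge]
  covered (0 px):
    · · · · · · · · · ·
    · · · · · · · · · ·
    · · · · · · · · · ·
    · · · · · · · · · ·
    · · · · · · · · · ·
    · · · · · · · · · ·
    · · · · · · · · · ·
    · · · · · · · · · ·
    · · · · · · · · · ·
    · · · · · · · · · ·
    · · · · · · · · · ·
    · · · · · · · · · ·
T2:
  2·area = 60  (B↔C swapped to make it positive)
  edge (18, 12)→(8, 22): d=(-10,10) right/bottom  bias=-1
  edge (8, 22)→(6, 18): d=(-2,-4) top-left  bias=+0
  edge (6, 18)→(18, 12): d=(12,-6) top-left  bias=+0
    (9,5)@(19, 11): e=[0,66,-6] → ·  [on edge]
    (8,6)@(17, 13): e=[0,54,6] → ·  [on edge]
    (6,7)@(13, 15): e=[20,34,6] → #
    (7,7)@(15, 15): e=[0,42,18] → ·  [on edge]
    (4,8)@(9, 17): e=[40,14,6] → #
    (5,8)@(11, 17): e=[20,22,18] → #
    (6,8)@(13, 17): e=[0,30,30] → ·  [on edge]
    (3,9)@(7, 19): e=[40,2,18] → #
    (5,9)@(11, 19): e=[0,18,42] → ·  [on edge]
    (3,10)@(7, 21): e=[20,-2,42] → ·
    (4,10)@(9, 21): e=[0,6,54] → ·  [on edge]
    (3,11)@(7, 23): e=[0,-6,66] → ·  [on edge]
  covered (5 px):
    · · · · · · · · · ·
    · · · · · · · · · ·
    · · · · · · · · · ·
    · · · · · · · · · ·
    · · · · · · · · · ·
    · · · · · · · · · ·
    · · · · · · · · · ·
    · · · · · · # · · ·
    · · · · # # · · · ·
    · · · # # · · · · ·
    · · · · · · · · · ·
    · · · · · · · · · ·
T3:
  2·area = 96
  edge (20, 0)→(16, 18): d=(-4,18) right/bottom  bias=-1
  edge (16, 18)→(12, 12): d=(-4,-6) top-left  bias=+0
  edge (12, 12)→(20, 0): d=(8,-12) top-left  bias=+0
    (9,1)@(19, 3): e=[6,78,12] → #
    (8,2)@(17, 5): e=[34,58,4] → #
    (9,2)@(19, 5): e=[-2,70,28] → ·
    (8,3)@(17, 7): e=[26,50,20] → #
    (9,3)@(19, 7): e=[-10,62,44] → ·
    (7,4)@(15, 9): e=[54,30,12] → #
    (9,4)@(19, 9): e=[-18,54,60] → ·
    (6,5)@(13, 11): e=[82,10,4] → #
    (9,5)@(19, 11): e=[-26,46,76] → ·
    (6,6)@(13, 13): e=[74,2,20] → #
    (9,6)@(19, 13): e=[-34,38,92] → ·
    (6,7)@(13, 15): e=[66,-6,36] → ·
  covered (12 px):
    · · · · · · · · · ·
    · · · · · · · · · #
    · · · · · · · · # ·
    · · · · · · · · # ·
    · · · · · · · # # ·
    · · · · · · # # # ·
    · · · · · · # # # ·
    · · · · · · · # · ·
    · · · · · · · · · ·
    · · · · · · · · · ·
    · · · · · · · · · ·
    · · · · · · · · · ·
T4:
  2·area = 64
  edge (12, 10)→(12, 2): d=(0,-8) top-left  bias=+0
  edge (12, 2)→(20, 10): d=(8,8) right/bottom  bias=-1
  edge (20, 10)→(12, 10): d=(-8,0) right/bottom  bias=-1
    (5,0)@(11, 1): e=[-8,0,72] → ·  [on edge]
    (6,1)@(13, 3): e=[8,0,56] → ·  [on edge]
    (6,2)@(13, 5): e=[8,16,40] → #
    (7,2)@(15, 5): e=[24,0,40] → ·  [on edge]
    (6,3)@(13, 7): e=[8,32,24] → #
    (7,3)@(15, 7): e=[24,16,24] → #
    (8,3)@(17, 7): e=[40,0,24] → ·  [on edge]
    (6,4)@(13, 9): e=[8,48,8] → #
    (8,4)@(17, 9): e=[40,16,8] → #
    (9,4)@(19, 9): e=[56,0,8] → ·  [on edge]
    (6,5)@(13, 11): e=[8,64,-8] → ·
    (7,5)@(15, 11): e=[24,48,-8] → ·
  covered (6 px):
    · · · · · · · · · ·
    · · · · · · · · · ·
    · · · · · · # · · ·
    · · · · · · # # · ·
    · · · · · · # # # ·
    · · · · · · · · · ·
    · · · · · · · · · ·
    · · · · · · · · · ·
    · · · · · · · · · ·
    · · · · · · · · · ·
    · · · · · · · · · ·
    · · · · · · · · · ·

Final: [16,40,8]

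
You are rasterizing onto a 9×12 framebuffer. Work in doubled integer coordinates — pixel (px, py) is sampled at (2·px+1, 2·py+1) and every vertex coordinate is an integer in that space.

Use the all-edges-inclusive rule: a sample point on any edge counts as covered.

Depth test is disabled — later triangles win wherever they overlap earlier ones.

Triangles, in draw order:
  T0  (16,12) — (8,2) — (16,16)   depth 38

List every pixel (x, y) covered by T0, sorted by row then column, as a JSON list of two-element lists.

T0:
  2·area = 32  (B↔C swapped to make it positive)
  edge (16, 12)→(16, 16): d=(0,4) inclusive
  edge (16, 16)→(8, 2): d=(-8,-14) inclusive
  edge (8, 2)→(16, 12): d=(8,10) inclusive
    (5,3)@(11, 7): e=[20,2,10] → X
    (6,3)@(13, 7): e=[12,30,-10] → .
    (5,4)@(11, 9): e=[20,-14,26] → .
    (6,4)@(13, 9): e=[12,14,6] → X
    (7,4)@(15, 9): e=[4,42,-14] → .
    (6,5)@(13, 11): e=[12,-2,22] → .
    (7,5)@(15, 11): e=[4,26,2] → X
    (8,5)@(17, 11): e=[-4,54,-18] → .
    (7,6)@(15, 13): e=[4,10,18] → X
    (8,6)@(17, 13): e=[-4,38,-2] → .
    (7,7)@(15, 15): e=[4,-6,34] → .
  covered (4 px):
    . . . . . . . . .
    . . . . . . . . .
    . . . . . . . . .
    . . . . . X . . .
    . . . . . . X . .
    . . . . . . . X .
    . . . . . . . X .
    . . . . . . . . .
    . . . . . . . . .
    . . . . . . . . .
    . . . . . . . . .
    . . . . . . . . .

Final: [[5,3],[6,4],[7,5],[7,6]]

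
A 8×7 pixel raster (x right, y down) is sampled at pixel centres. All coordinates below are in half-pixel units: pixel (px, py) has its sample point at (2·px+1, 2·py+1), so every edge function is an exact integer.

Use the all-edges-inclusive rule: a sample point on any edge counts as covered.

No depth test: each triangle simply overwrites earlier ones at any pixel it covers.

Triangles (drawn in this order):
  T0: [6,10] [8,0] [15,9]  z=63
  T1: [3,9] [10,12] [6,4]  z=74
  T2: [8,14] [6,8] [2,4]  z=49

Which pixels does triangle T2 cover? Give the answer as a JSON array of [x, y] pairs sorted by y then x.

T0:
  2·area = 88
  edge (6, 10)→(8, 0): d=(2,-10) inclusive
  edge (8, 0)→(15, 9): d=(7,9) inclusive
  edge (15, 9)→(6, 10): d=(-9,1) inclusive
    (4,1)@(9, 3): e=[16,12,60] → █
    (5,1)@(11, 3): e=[36,-6,58] → ·
    (3,2)@(7, 5): e=[0,44,44] → █  [on edge]
    (5,2)@(11, 5): e=[40,8,40] → █
    (6,2)@(13, 5): e=[60,-10,38] → ·
    (3,3)@(7, 7): e=[4,58,26] → █
    (6,3)@(13, 7): e=[64,4,20] → █
    (7,3)@(15, 7): e=[84,-14,18] → ·
    (3,4)@(7, 9): e=[8,72,8] → █
    (7,4)@(15, 9): e=[88,0,0] → █  [on edge]
    (3,5)@(7, 11): e=[12,86,-10] → ·
    (4,5)@(9, 11): e=[32,68,-12] → ·
  covered (13 px):
    · · · · · · · ·
    · · · · █ · · ·
    · · · █ █ █ · ·
    · · · █ █ █ █ ·
    · · · █ █ █ █ █
    · · · · · · · ·
    · · · · · · · ·
T1:
  2·area = 44  (B↔C swapped to make it positive)
  edge (3, 9)→(6, 4): d=(3,-5) inclusive
  edge (6, 4)→(10, 12): d=(4,8) inclusive
  edge (10, 12)→(3, 9): d=(-7,-3) inclusive
    (2,3)@(5, 7): e=[4,20,20] → █
    (3,3)@(7, 7): e=[14,4,26] → █
    (4,3)@(9, 7): e=[24,-12,32] → ·
    (1,4)@(3, 9): e=[0,44,0] → █  [on edge]
    (4,4)@(9, 9): e=[30,-4,18] → ·
    (1,5)@(3, 11): e=[6,52,-14] → ·
    (2,5)@(5, 11): e=[16,36,-8] → ·
    (3,5)@(7, 11): e=[26,20,-2] → ·
    (4,5)@(9, 11): e=[36,4,4] → █
    (5,5)@(11, 11): e=[46,-12,10] → ·
    (4,6)@(9, 13): e=[42,12,-10] → ·
  covered (6 px):
    · · · · · · · ·
    · · · · · · · ·
    · · · · · · · ·
    · · █ █ · · · ·
    · █ █ █ · · · ·
    · · · · █ · · ·
    · · · · · · · ·
T2:
  2·area = 16  (B↔C swapped to make it positive)
  edge (8, 14)→(2, 4): d=(-6,-10) inclusive
  edge (2, 4)→(6, 8): d=(4,4) inclusive
  edge (6, 8)→(8, 14): d=(2,6) inclusive
    (0,1)@(1, 3): e=[-4,0,20] → ·  [on edge]
    (1,2)@(3, 5): e=[4,0,12] → █  [on edge]
    (2,2)@(5, 5): e=[24,-8,0] → ·  [on edge]
    (1,3)@(3, 7): e=[-8,8,16] → ·
    (2,3)@(5, 7): e=[12,0,4] → █  [on edge]
    (3,3)@(7, 7): e=[32,-8,-8] → ·
    (2,4)@(5, 9): e=[0,8,8] → █  [on edge]
    (3,4)@(7, 9): e=[20,0,-4] → ·  [on edge]
    (2,5)@(5, 11): e=[-12,16,12] → ·
    (3,5)@(7, 11): e=[8,8,0] → █  [on edge]
    (4,5)@(9, 11): e=[28,0,-12] → ·  [on edge]
    (3,6)@(7, 13): e=[-4,16,4] → ·
    (5,6)@(11, 13): e=[36,0,-20] → ·  [on edge]
  covered (4 px):
    · · · · · · · ·
    · · · · · · · ·
    · █ · · · · · ·
    · · █ · · · · ·
    · · █ · · · · ·
    · · · █ · · · ·
    · · · · · · · ·

Answer: [[1,2],[2,3],[2,4],[3,5]]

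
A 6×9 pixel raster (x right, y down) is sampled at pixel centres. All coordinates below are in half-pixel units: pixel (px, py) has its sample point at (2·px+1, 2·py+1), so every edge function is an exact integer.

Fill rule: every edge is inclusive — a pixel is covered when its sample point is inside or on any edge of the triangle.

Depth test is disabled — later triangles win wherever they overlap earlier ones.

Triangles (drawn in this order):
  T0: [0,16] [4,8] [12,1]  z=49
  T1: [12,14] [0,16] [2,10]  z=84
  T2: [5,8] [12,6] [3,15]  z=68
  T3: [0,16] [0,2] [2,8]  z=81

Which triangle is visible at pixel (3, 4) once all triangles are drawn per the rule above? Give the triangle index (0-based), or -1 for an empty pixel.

T0:
  2·area = 36
  edge (0, 16)→(4, 8): d=(4,-8) inclusive
  edge (4, 8)→(12, 1): d=(8,-7) inclusive
  edge (12, 1)→(0, 16): d=(-12,15) inclusive
    (3,3)@(7, 7): e=[20,13,3] → X
    (4,3)@(9, 7): e=[36,27,-27] → .
    (2,4)@(5, 9): e=[12,15,9] → X
    (3,4)@(7, 9): e=[28,29,-21] → .
    (1,5)@(3, 11): e=[4,17,15] → X
    (2,5)@(5, 11): e=[20,31,-15] → .
    (1,6)@(3, 13): e=[12,33,-9] → .
  covered (3 px):
    . . . . . .
    . . . . . .
    . . . . . .
    . . . X . .
    . . X . . .
    . X . . . .
    . . . . . .
    . . . . . .
    . . . . . .
T1:
  2·area = 68
  edge (12, 14)→(0, 16): d=(-12,2) inclusive
  edge (0, 16)→(2, 10): d=(2,-6) inclusive
  edge (2, 10)→(12, 14): d=(10,4) inclusive
    (2,0)@(5, 1): e=[170,0,-102] → .  [on edge]
    (1,3)@(3, 7): e=[102,0,-34] → .  [on edge]
    (1,5)@(3, 11): e=[54,8,6] → X
    (2,5)@(5, 11): e=[50,20,-2] → .
    (0,6)@(1, 13): e=[34,0,34] → X  [on edge]
    (2,6)@(5, 13): e=[26,24,18] → X
    (3,6)@(7, 13): e=[22,36,10] → X
    (4,6)@(9, 13): e=[18,48,2] → X
    (5,6)@(11, 13): e=[14,60,-6] → .
    (0,7)@(1, 15): e=[10,4,54] → X
    (3,7)@(7, 15): e=[-2,40,30] → .
    (4,7)@(9, 15): e=[-6,52,22] → .
  covered (9 px):
    . . . . . .
    . . . . . .
    . . . . . .
    . . . . . .
    . . . . . .
    . X . . . .
    X X X X X .
    X X X . . .
    . . . . . .
T2:
  2·area = 45
  edge (5, 8)→(12, 6): d=(7,-2) inclusive
  edge (12, 6)→(3, 15): d=(-9,9) inclusive
  edge (3, 15)→(5, 8): d=(2,-7) inclusive
    (3,0)@(7, 1): e=[-45,90,0] → .  [on edge]
    (4,3)@(9, 7): e=[1,18,26] → X
    (5,3)@(11, 7): e=[5,0,40] → X  [on edge]
    (2,4)@(5, 9): e=[7,36,2] → X
    (3,4)@(7, 9): e=[11,18,16] → X
    (4,4)@(9, 9): e=[15,0,30] → X  [on edge]
    (5,4)@(11, 9): e=[19,-18,44] → .
    (2,5)@(5, 11): e=[21,18,6] → X
    (3,5)@(7, 11): e=[25,0,20] → X  [on edge]
    (4,5)@(9, 11): e=[29,-18,34] → .
    (2,6)@(5, 13): e=[35,0,10] → X  [on edge]
    (3,6)@(7, 13): e=[39,-18,24] → .
    (1,7)@(3, 15): e=[45,0,0] → X  [on edge]
    (0,8)@(1, 17): e=[55,0,-10] → .  [on edge]
  covered (9 px):
    . . . . . .
    . . . . . .
    . . . . . .
    . . . . X X
    . . X X X .
    . . X X . .
    . . X . . .
    . X . . . .
    . . . . . .
T3:
  2·area = 28
  edge (0, 16)→(0, 2): d=(0,-14) inclusive
  edge (0, 2)→(2, 8): d=(2,6) inclusive
  edge (2, 8)→(0, 16): d=(-2,8) inclusive
    (0,2)@(1, 5): e=[14,0,14] → X  [on edge]
    (1,2)@(3, 5): e=[42,-12,-2] → .
    (0,3)@(1, 7): e=[14,4,10] → X
    (1,3)@(3, 7): e=[42,-8,-6] → .
    (0,4)@(1, 9): e=[14,8,6] → X
    (1,4)@(3, 9): e=[42,-4,-10] → .
    (0,5)@(1, 11): e=[14,12,2] → X
    (1,5)@(3, 11): e=[42,0,-14] → .  [on edge]
    (0,6)@(1, 13): e=[14,16,-2] → .
    (2,8)@(5, 17): e=[70,0,-42] → .  [on edge]
  covered (4 px):
    . . . . . .
    . . . . . .
    X . . . . .
    X . . . . .
    X . . . . .
    X . . . . .
    . . . . . .
    . . . . . .
    . . . . . .

Z-buffer (winner per pixel, '.' = empty):
  . . . . . .
  . . . . . .
  3 . . . . .
  3 . . 0 2 2
  3 . 2 2 2 .
  3 1 2 2 . .
  1 1 2 1 1 .
  1 2 1 . . .
  . . . . . .

Result: 2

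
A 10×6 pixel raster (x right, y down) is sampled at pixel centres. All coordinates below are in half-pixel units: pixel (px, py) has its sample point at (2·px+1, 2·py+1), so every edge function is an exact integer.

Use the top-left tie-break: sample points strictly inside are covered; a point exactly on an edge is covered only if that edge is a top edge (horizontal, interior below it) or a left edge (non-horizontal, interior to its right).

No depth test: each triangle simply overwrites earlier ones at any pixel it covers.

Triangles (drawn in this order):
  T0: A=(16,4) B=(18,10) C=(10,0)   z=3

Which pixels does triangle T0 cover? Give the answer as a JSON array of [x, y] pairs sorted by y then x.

T0:
  2·area = 28
  edge (16, 4)→(18, 10): d=(2,6) right/bottom  bias=-1
  edge (18, 10)→(10, 0): d=(-8,-10) top-left  bias=+0
  edge (10, 0)→(16, 4): d=(6,4) right/bottom  bias=-1
    (5,0)@(11, 1): e=[24,2,2] → #
    (6,0)@(13, 1): e=[12,22,-6] → ·
    (7,0)@(15, 1): e=[0,42,-14] → ·  [on edge]
    (5,1)@(11, 3): e=[28,-14,14] → ·
    (6,1)@(13, 3): e=[16,6,6] → #
    (7,1)@(15, 3): e=[4,26,-2] → ·
    (6,2)@(13, 5): e=[20,-10,18] → ·
    (7,2)@(15, 5): e=[8,10,10] → #
    (8,2)@(17, 5): e=[-4,30,2] → ·
    (7,3)@(15, 7): e=[12,-6,22] → ·
    (8,3)@(17, 7): e=[0,14,14] → ·  [on edge]
  covered (3 px):
    · · · · · # · · · ·
    · · · · · · # · · ·
    · · · · · · · # · ·
    · · · · · · · · · ·
    · · · · · · · · · ·
    · · · · · · · · · ·

Final: [[5,0],[6,1],[7,2]]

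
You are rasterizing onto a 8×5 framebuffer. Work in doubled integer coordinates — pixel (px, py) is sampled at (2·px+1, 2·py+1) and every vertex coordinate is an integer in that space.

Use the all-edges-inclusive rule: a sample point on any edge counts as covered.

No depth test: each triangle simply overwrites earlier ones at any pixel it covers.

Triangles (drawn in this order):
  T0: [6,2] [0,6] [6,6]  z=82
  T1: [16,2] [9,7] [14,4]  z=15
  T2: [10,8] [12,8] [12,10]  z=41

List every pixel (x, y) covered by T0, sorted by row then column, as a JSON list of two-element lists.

T0:
  2·area = 24  (B↔C swapped to make it positive)
  edge (6, 2)→(6, 6): d=(0,4) inclusive
  edge (6, 6)→(0, 6): d=(-6,0) inclusive
  edge (0, 6)→(6, 2): d=(6,-4) inclusive
    (2,1)@(5, 3): e=[4,18,2] → #
    (3,1)@(7, 3): e=[-4,18,10] → ·
    (1,2)@(3, 5): e=[12,6,6] → #
    (3,2)@(7, 5): e=[-4,6,22] → ·
    (1,3)@(3, 7): e=[12,-6,18] → ·
    (2,3)@(5, 7): e=[4,-6,26] → ·
  covered (3 px):
    · · · · · · · ·
    · · # · · · · ·
    · # # · · · · ·
    · · · · · · · ·
    · · · · · · · ·
T1:
  2·area = 4  (B↔C swapped to make it positive)
  edge (16, 2)→(14, 4): d=(-2,2) inclusive
  edge (14, 4)→(9, 7): d=(-5,3) inclusive
  edge (9, 7)→(16, 2): d=(7,-5) inclusive
    (7,1)@(15, 3): e=[0,2,2] → #  [on edge]
    (6,2)@(13, 5): e=[0,-2,6] → ·  [on edge]
    (7,2)@(15, 5): e=[-4,-8,16] → ·
    (4,3)@(9, 7): e=[4,0,0] → #  [on edge]
    (5,3)@(11, 7): e=[0,-6,10] → ·  [on edge]
    (4,4)@(9, 9): e=[0,-10,14] → ·  [on edge]
  covered (2 px):
    · · · · · · · ·
    · · · · · · · #
    · · · · · · · ·
    · · · · # · · ·
    · · · · · · · ·
T2:
  2·area = 4
  edge (10, 8)→(12, 8): d=(2,0) inclusive
  edge (12, 8)→(12, 10): d=(0,2) inclusive
  edge (12, 10)→(10, 8): d=(-2,-2) inclusive
    (1,0)@(3, 1): e=[-14,18,0] → ·  [on edge]
    (2,1)@(5, 3): e=[-10,14,0] → ·  [on edge]
    (3,2)@(7, 5): e=[-6,10,0] → ·  [on edge]
    (4,3)@(9, 7): e=[-2,6,0] → ·  [on edge]
    (5,4)@(11, 9): e=[2,2,0] → #  [on edge]
    (6,4)@(13, 9): e=[2,-2,4] → ·
  covered (1 px):
    · · · · · · · ·
    · · · · · · · ·
    · · · · · · · ·
    · · · · · · · ·
    · · · · · # · ·

Answer: [[2,1],[1,2],[2,2]]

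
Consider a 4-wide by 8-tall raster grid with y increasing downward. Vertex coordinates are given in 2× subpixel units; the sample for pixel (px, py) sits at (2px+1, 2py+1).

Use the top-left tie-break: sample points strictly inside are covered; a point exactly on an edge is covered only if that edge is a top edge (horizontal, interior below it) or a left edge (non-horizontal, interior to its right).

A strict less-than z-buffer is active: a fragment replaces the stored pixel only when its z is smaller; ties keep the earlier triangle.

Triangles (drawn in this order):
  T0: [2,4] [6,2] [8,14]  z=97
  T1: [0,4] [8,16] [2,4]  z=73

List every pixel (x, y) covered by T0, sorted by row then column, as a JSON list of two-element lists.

T0:
  2·area = 52
  edge (2, 4)→(6, 2): d=(4,-2) top-left  bias=+0
  edge (6, 2)→(8, 14): d=(2,12) right/bottom  bias=-1
  edge (8, 14)→(2, 4): d=(-6,-10) top-left  bias=+0
    (2,1)@(5, 3): e=[2,14,36] → #
    (3,1)@(7, 3): e=[6,-10,56] → ·
    (1,2)@(3, 5): e=[6,42,4] → #
    (3,2)@(7, 5): e=[14,-6,44] → ·
    (1,3)@(3, 7): e=[14,46,-8] → ·
    (2,3)@(5, 7): e=[18,22,12] → #
    (3,3)@(7, 7): e=[22,-2,32] → ·
    (2,4)@(5, 9): e=[26,26,0] → #  [on edge]
    (3,4)@(7, 9): e=[30,2,20] → #
    (2,5)@(5, 11): e=[34,30,-12] → ·
    (3,5)@(7, 11): e=[38,6,8] → #
    (3,6)@(7, 13): e=[46,10,-4] → ·
  covered (7 px):
    · · · ·
    · · # ·
    · # # ·
    · · # ·
    · · # #
    · · · #
    · · · ·
    · · · ·
T1:
  2·area = 24  (B↔C swapped to make it positive)
  edge (0, 4)→(2, 4): d=(2,0) top-left  bias=+0
  edge (2, 4)→(8, 16): d=(6,12) right/bottom  bias=-1
  edge (8, 16)→(0, 4): d=(-8,-12) top-left  bias=+0
    (0,2)@(1, 5): e=[2,18,4] → #
    (1,2)@(3, 5): e=[2,-6,28] → ·
    (0,3)@(1, 7): e=[6,30,-12] → ·
    (1,3)@(3, 7): e=[6,6,12] → #
    (2,3)@(5, 7): e=[6,-18,36] → ·
    (1,4)@(3, 9): e=[10,18,-4] → ·
    (2,5)@(5, 11): e=[14,6,4] → #
    (3,5)@(7, 11): e=[14,-18,28] → ·
    (2,6)@(5, 13): e=[18,18,-12] → ·
  covered (3 px):
    · · · ·
    · · · ·
    # · · ·
    · # · ·
    · · · ·
    · · # ·
    · · · ·
    · · · ·

Answer: [[2,1],[1,2],[2,2],[2,3],[2,4],[3,4],[3,5]]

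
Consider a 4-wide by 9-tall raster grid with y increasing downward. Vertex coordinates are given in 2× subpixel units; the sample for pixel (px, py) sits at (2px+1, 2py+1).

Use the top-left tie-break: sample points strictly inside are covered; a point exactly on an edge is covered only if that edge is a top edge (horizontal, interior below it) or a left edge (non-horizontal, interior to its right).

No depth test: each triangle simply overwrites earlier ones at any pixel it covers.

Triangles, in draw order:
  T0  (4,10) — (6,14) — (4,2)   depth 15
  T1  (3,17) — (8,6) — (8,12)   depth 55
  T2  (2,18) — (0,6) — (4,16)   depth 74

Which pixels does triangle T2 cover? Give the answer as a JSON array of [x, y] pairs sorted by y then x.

T0:
  2·area = 16  (B↔C swapped to make it positive)
  edge (4, 10)→(4, 2): d=(0,-8) top-left  bias=+0
  edge (4, 2)→(6, 14): d=(2,12) right/bottom  bias=-1
  edge (6, 14)→(4, 10): d=(-2,-4) top-left  bias=+0
    (2,4)@(5, 9): e=[8,2,6] → █
    (3,4)@(7, 9): e=[24,-22,14] → ·
    (2,5)@(5, 11): e=[8,6,2] → █
    (3,5)@(7, 11): e=[24,-18,10] → ·
    (2,6)@(5, 13): e=[8,10,-2] → ·
  covered (2 px):
    · · · ·
    · · · ·
    · · · ·
    · · · ·
    · · █ ·
    · · █ ·
    · · · ·
    · · · ·
    · · · ·
T1:
  2·area = 30
  edge (3, 17)→(8, 6): d=(5,-11) top-left  bias=+0
  edge (8, 6)→(8, 12): d=(0,6) right/bottom  bias=-1
  edge (8, 12)→(3, 17): d=(-5,5) right/bottom  bias=-1
    (3,4)@(7, 9): e=[4,6,20] → █
    (3,5)@(7, 11): e=[14,6,10] → █
    (2,6)@(5, 13): e=[2,18,10] → █
    (3,6)@(7, 13): e=[24,6,0] → ·  [on edge]
    (2,7)@(5, 15): e=[12,18,0] → ·  [on edge]
    (1,8)@(3, 17): e=[0,30,0] → ·  [on edge]
  covered (3 px):
    · · · ·
    · · · ·
    · · · ·
    · · · ·
    · · · █
    · · · █
    · · █ ·
    · · · ·
    · · · ·
T2:
  2·area = 28
  edge (2, 18)→(0, 6): d=(-2,-12) top-left  bias=+0
  edge (0, 6)→(4, 16): d=(4,10) right/bottom  bias=-1
  edge (4, 16)→(2, 18): d=(-2,2) right/bottom  bias=-1
    (0,4)@(1, 9): e=[6,2,20] → █
    (1,4)@(3, 9): e=[30,-18,16] → ·
    (0,5)@(1, 11): e=[2,10,16] → █
    (1,5)@(3, 11): e=[26,-10,12] → ·
    (0,6)@(1, 13): e=[-2,18,12] → ·
    (3,6)@(7, 13): e=[70,-42,0] → ·  [on edge]
    (1,7)@(3, 15): e=[18,6,4] → █
    (2,7)@(5, 15): e=[42,-14,0] → ·  [on edge]
    (1,8)@(3, 17): e=[14,14,0] → ·  [on edge]
  covered (3 px):
    · · · ·
    · · · ·
    · · · ·
    · · · ·
    █ · · ·
    █ · · ·
    · · · ·
    · █ · ·
    · · · ·

Final: [[0,4],[0,5],[1,7]]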